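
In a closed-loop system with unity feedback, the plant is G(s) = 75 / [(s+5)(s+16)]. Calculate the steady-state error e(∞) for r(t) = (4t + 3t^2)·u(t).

infinity

No free integrators in G(s): this is a type 0 system. Treating each term separately:
  • 4t: a type-0 system cannot track it, e_ss → ∞.
  • 3t^2: a type-0 system cannot track it, e_ss → ∞.
The unbounded component dominates.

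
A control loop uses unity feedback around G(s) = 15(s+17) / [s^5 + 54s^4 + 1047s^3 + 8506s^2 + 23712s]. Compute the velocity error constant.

The denominator has no term below 23712s — 1 pole at s=0, type 1.
K_v = lim_{s→0} s·G(s) = 15·17 / 23712 = 85/7904.

85/7904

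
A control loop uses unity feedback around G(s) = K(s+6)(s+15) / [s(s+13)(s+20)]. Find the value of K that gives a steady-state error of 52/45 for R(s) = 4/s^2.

The open loop has one pole at the origin → type 1 system.
K_v = lim_{s→0} s·G(s) = K·6·15 / (13·20) = (9/26)·K.
e_ss = 4/K_v = 52/45 ⇒ K_v = 45/13 ⇒ K = (45/13)/(9/26) = 10.

10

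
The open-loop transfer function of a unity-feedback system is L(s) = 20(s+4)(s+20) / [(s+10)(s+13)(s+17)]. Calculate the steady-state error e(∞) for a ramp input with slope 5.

System type = 0 (no poles at s=0).
K_v = lim_{s→0} s·L(s) = 0; the steady-state error to this ramp input grows without bound.

infinity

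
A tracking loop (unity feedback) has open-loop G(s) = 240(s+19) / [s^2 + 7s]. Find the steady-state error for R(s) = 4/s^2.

Lowest-order denominator term is 7s, so the open loop has 1 pole at the origin → type 1 system.
K_v = lim_{s→0} s·G(s) = 240·19 / 7 = 4560/7.
e_ss = 4/K_v = 4/(4560/7) = 7/1140.

7/1140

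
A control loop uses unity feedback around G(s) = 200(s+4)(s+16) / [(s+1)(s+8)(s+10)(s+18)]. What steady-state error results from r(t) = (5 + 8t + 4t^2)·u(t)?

No free integrators in G(s): this is a type 0 system. Taking each input component in turn:
  • 5: e_ss = 5/(1+K_p) with K_p=80/9 → 45/89.
  • 8t: a type-0 system cannot track it, e_ss → ∞.
  • 4t^2: a type-0 system cannot track it, e_ss → ∞.
The unbounded component dominates.

infinity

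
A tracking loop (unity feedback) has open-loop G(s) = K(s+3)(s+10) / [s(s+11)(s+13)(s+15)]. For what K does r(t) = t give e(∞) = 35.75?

2

System type = 1 (one pole at s=0).
K_v = lim_{s→0} s·G(s) = K·3·10 / (11·13·15) = (2/143)·K.
e_ss = 1/K_v = 35.75 ⇒ K_v = 4/143 ⇒ K = (4/143)/(2/143) = 2.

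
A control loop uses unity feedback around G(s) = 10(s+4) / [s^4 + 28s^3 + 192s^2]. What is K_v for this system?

infinity

K_v = lim_{s→0} s·G(s); with 2 poles at the origin the limit diverges, so K_v = ∞.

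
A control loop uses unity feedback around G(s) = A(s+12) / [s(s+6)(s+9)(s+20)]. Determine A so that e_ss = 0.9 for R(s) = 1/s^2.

One free integrator in G(s): this is a type 1 system.
K_v = lim_{s→0} s·G(s) = A·12 / (6·9·20) = (1/90)·A.
e_ss = 1/K_v = 0.9 ⇒ K_v = 10/9 ⇒ A = (10/9)/(1/90) = 100.

100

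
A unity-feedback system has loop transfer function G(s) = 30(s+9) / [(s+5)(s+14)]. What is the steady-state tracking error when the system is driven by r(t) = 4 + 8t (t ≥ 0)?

infinity

System type = 0 (no poles at s=0). Treating each term separately:
  • 4: e_ss = 4/(1+K_p) with K_p=27/7 → 14/17.
  • 8t: a type-0 system cannot track it, e_ss → ∞.
The unbounded component dominates.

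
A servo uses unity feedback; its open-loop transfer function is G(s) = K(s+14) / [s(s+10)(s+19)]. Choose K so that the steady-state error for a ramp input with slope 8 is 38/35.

100

G(s) has one factor of s in the denominator, so the system is type 1.
K_v = lim_{s→0} s·G(s) = K·14 / (10·19) = (7/95)·K.
e_ss = 8/K_v = 38/35 ⇒ K_v = 140/19 ⇒ K = (140/19)/(7/95) = 100.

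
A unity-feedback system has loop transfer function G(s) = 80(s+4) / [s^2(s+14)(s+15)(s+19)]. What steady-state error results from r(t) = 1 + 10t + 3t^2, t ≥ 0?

System type = 2 (two poles at s=0). Taking each input component in turn:
  • 1: tracked with zero error.
  • 10t: tracked with zero error.
  • 3t^2: e_ss = 6/K_a with K_a=32/399 → 74.8125.
Total e_ss = 74.8125.

74.8125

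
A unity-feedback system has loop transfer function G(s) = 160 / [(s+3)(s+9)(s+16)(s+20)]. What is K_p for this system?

1/54

System type = 0 (no poles at s=0).
K_p = lim_{s→0} G(s) = 160 / (3·9·16·20) = 1/54.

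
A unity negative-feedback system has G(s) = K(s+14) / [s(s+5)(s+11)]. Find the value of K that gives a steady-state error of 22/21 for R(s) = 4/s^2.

G(s) has one factor of s in the denominator, so the system is type 1.
K_v = lim_{s→0} s·G(s) = K·14 / (5·11) = (14/55)·K.
e_ss = 4/K_v = 22/21 ⇒ K_v = 42/11 ⇒ K = (42/11)/(14/55) = 15.

15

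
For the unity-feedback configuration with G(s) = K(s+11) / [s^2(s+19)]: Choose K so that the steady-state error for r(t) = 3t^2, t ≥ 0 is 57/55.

Two free integrators in G(s): this is a type 2 system.
K_a = lim_{s→0} s^2·G(s) = K·11 / (19) = (11/19)·K.
e_ss = 6/K_a = 57/55 ⇒ K_a = 110/19 ⇒ K = (110/19)/(11/19) = 10.

10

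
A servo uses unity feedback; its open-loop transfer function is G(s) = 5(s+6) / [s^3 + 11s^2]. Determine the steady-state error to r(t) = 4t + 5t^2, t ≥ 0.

11/3

The denominator has no term below 11s^2 — 2 poles at s=0, type 2. By superposition:
  • 4t: tracked with zero error.
  • 5t^2: e_ss = 10/K_a with K_a=30/11 → 11/3.
Total e_ss = 11/3.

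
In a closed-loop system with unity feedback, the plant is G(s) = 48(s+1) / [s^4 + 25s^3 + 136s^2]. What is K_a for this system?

6/17

The denominator has no term below 136s^2 — 2 poles at s=0, type 2.
K_a = lim_{s→0} s^2·G(s) = 48·1 / 136 = 6/17.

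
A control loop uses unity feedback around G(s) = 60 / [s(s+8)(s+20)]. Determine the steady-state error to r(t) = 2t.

System type = 1 (one pole at s=0).
K_v = lim_{s→0} s·G(s) = 60 / (8·20) = 0.375.
e_ss = 2/K_v = 2/0.375 = 16/3.

16/3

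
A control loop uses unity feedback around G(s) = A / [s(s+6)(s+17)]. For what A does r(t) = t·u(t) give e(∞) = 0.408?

G(s) has one factor of s in the denominator, so the system is type 1.
K_v = lim_{s→0} s·G(s) = A / (6·17) = (1/102)·A.
e_ss = 1/K_v = 0.408 ⇒ K_v = 125/51 ⇒ A = (125/51)/(1/102) = 250.

250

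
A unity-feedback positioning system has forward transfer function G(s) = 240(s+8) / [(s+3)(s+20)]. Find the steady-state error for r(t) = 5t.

infinity

No free integrators in G(s): this is a type 0 system.
K_v = lim_{s→0} s·G(s) = 0; the steady-state error to this ramp input grows without bound.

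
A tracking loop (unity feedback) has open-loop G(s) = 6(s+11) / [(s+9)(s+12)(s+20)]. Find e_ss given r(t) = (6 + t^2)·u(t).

infinity

G(s) has no factors of s in the denominator, so the system is type 0. By superposition:
  • 6: e_ss = 6/(1+K_p) with K_p=11/360 → 2160/371.
  • t^2: a type-0 system cannot track it, e_ss → ∞.
The unbounded component dominates.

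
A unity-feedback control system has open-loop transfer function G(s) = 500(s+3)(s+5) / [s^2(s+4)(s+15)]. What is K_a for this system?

125

Two free integrators in G(s): this is a type 2 system.
K_a = lim_{s→0} s^2·G(s) = 500·3·5 / (4·15) = 125.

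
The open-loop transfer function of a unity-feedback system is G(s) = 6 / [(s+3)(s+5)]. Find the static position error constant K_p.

0.4

The open loop has no poles at the origin → type 0 system.
K_p = lim_{s→0} G(s) = 6 / (3·5) = 0.4.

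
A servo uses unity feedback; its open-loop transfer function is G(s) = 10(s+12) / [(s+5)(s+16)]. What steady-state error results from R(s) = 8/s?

3.2

The open loop has no poles at the origin → type 0 system.
K_p = lim_{s→0} G(s) = 10·12 / (5·16) = 1.5.
e_ss = 8/(1 + K_p) = 8/2.5 = 3.2.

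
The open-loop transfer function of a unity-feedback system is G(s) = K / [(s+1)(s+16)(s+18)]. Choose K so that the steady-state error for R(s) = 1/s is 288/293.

System type = 0 (no poles at s=0).
K_p = lim_{s→0} G(s) = K / (1·16·18) = (1/288)·K.
e_ss = 1/(1 + K_p) = 288/293 ⇒ 1 + (1/288)·K = 293/288 ⇒ K = 5.

5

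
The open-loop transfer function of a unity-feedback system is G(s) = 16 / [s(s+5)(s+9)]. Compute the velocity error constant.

The open loop has one pole at the origin → type 1 system.
K_v = lim_{s→0} s·G(s) = 16 / (5·9) = 16/45.

16/45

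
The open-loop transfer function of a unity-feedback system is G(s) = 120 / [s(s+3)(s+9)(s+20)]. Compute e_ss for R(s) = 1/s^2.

4.5

One free integrator in G(s): this is a type 1 system.
K_v = lim_{s→0} s·G(s) = 120 / (3·9·20) = 2/9.
e_ss = 1/K_v = 1/(2/9) = 4.5.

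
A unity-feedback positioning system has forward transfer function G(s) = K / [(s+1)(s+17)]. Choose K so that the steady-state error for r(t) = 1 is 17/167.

150

System type = 0 (no poles at s=0).
K_p = lim_{s→0} G(s) = K / (1·17) = (1/17)·K.
e_ss = 1/(1 + K_p) = 17/167 ⇒ 1 + (1/17)·K = 167/17 ⇒ K = 150.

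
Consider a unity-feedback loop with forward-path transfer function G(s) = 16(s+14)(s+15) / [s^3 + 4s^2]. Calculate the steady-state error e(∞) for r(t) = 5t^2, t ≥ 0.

Factoring s^2 from the denominator leaves a polynomial with constant term 4, so the system is type 2.
K_a = lim_{s→0} s^2·G(s) = 16·14·15 / 4 = 840.
r(t) = 5t^2 gives R(s) = 10/s^3.
e_ss = 10/K_a = 10/840 = 1/84.

1/84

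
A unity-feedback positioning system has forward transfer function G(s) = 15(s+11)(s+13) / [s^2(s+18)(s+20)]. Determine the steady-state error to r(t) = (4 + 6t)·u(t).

0

The open loop has two poles at the origin → type 2 system. Treating each term separately:
  • 4: tracked with zero error.
  • 6t: tracked with zero error.
Total e_ss = 0.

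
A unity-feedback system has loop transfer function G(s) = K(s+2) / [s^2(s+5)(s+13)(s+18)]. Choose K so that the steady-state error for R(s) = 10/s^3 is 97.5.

System type = 2 (two poles at s=0).
K_a = lim_{s→0} s^2·G(s) = K·2 / (5·13·18) = (1/585)·K.
e_ss = 10/K_a = 97.5 ⇒ K_a = 4/39 ⇒ K = (4/39)/(1/585) = 60.

60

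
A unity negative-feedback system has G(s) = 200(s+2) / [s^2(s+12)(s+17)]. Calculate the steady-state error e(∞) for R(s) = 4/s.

0

Two free integrators in G(s): this is a type 2 system.
K_p = ∞ for a type-2 system; e_ss to a step is zero.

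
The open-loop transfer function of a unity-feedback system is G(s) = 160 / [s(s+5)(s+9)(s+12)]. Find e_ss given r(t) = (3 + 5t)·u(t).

16.875

G(s) has one factor of s in the denominator, so the system is type 1. By superposition:
  • 3: tracked with zero error.
  • 5t: e_ss = 5/K_v with K_v=8/27 → 16.875.
Total e_ss = 16.875.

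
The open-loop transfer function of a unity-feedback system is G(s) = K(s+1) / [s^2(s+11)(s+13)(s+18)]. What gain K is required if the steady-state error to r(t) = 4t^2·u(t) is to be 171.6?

120

System type = 2 (two poles at s=0).
K_a = lim_{s→0} s^2·G(s) = K·1 / (11·13·18) = (1/2574)·K.
e_ss = 8/K_a = 171.6 ⇒ K_a = 20/429 ⇒ K = (20/429)/(1/2574) = 120.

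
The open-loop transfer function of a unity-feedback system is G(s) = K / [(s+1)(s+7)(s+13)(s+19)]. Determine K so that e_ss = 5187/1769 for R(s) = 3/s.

40

No free integrators in G(s): this is a type 0 system.
K_p = lim_{s→0} G(s) = K / (1·7·13·19) = (1/1729)·K.
e_ss = 3/(1 + K_p) = 5187/1769 ⇒ 1 + (1/1729)·K = 1769/1729 ⇒ K = 40.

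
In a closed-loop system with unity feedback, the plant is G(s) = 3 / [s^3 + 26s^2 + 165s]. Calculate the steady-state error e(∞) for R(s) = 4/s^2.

Lowest-order denominator term is 165s, so the open loop has 1 pole at the origin → type 1 system.
K_v = lim_{s→0} s·G(s) = 3 / 165 = 1/55.
e_ss = 4/K_v = 4/(1/55) = 220.

220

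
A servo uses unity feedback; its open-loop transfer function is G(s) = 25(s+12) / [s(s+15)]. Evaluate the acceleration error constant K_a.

G(s) has one factor of s in the denominator, so the system is type 1.
K_a = lim_{s→0} s^2·G(s) = 0 (the extra factor of s kills the finite limit).

0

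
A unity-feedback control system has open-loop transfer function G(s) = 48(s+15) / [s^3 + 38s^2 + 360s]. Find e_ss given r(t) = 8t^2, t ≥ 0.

infinity

Factoring s from the denominator leaves a polynomial with constant term 360, so the system is type 1.
K_a = lim_{s→0} s^2·G(s) = 0; the steady-state error to this parabolic input grows without bound.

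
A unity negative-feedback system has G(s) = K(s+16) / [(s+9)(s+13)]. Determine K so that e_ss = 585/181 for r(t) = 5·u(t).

The open loop has no poles at the origin → type 0 system.
K_p = lim_{s→0} G(s) = K·16 / (9·13) = (16/117)·K.
e_ss = 5/(1 + K_p) = 585/181 ⇒ 1 + (16/117)·K = 181/117 ⇒ K = 4.

4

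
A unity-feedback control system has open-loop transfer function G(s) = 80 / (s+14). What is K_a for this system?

0

No free integrators in G(s): this is a type 0 system.
K_a = lim_{s→0} s^2·G(s) = 0 (the extra factor of s kills the finite limit).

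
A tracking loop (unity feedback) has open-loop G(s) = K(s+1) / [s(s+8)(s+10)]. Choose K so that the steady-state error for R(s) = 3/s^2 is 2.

120

The open loop has one pole at the origin → type 1 system.
K_v = lim_{s→0} s·G(s) = K·1 / (8·10) = 0.0125·K.
e_ss = 3/K_v = 2 ⇒ K_v = 1.5 ⇒ K = 1.5/0.0125 = 120.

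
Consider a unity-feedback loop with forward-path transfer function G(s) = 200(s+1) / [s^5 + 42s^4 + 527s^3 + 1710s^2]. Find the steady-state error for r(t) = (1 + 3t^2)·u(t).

51.3

The denominator has no term below 1710s^2 — 2 poles at s=0, type 2. Treating each term separately:
  • 1: tracked with zero error.
  • 3t^2: e_ss = 6/K_a with K_a=20/171 → 51.3.
Total e_ss = 51.3.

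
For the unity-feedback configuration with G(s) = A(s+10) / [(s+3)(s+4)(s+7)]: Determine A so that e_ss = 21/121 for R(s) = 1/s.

No free integrators in G(s): this is a type 0 system.
K_p = lim_{s→0} G(s) = A·10 / (3·4·7) = (5/42)·A.
e_ss = 1/(1 + K_p) = 21/121 ⇒ 1 + (5/42)·A = 121/21 ⇒ A = 40.

40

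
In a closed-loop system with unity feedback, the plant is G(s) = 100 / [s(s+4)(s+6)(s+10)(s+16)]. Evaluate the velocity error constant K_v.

5/192

One free integrator in G(s): this is a type 1 system.
K_v = lim_{s→0} s·G(s) = 100 / (4·6·10·16) = 5/192.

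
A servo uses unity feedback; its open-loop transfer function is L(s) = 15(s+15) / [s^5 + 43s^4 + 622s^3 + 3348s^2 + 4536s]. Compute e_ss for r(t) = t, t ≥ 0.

Lowest-order denominator term is 4536s, so the open loop has 1 pole at the origin → type 1 system.
K_v = lim_{s→0} s·L(s) = 15·15 / 4536 = 25/504.
e_ss = 1/K_v = 1/(25/504) = 20.16.

20.16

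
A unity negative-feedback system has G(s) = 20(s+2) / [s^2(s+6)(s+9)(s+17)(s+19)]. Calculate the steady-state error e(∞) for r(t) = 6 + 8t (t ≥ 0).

0

Two free integrators in G(s): this is a type 2 system. By superposition:
  • 6: tracked with zero error.
  • 8t: tracked with zero error.
Total e_ss = 0.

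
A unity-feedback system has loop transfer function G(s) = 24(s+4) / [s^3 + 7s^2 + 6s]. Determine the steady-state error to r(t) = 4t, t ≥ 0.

0.25

Lowest-order denominator term is 6s, so the open loop has 1 pole at the origin → type 1 system.
K_v = lim_{s→0} s·G(s) = 24·4 / 6 = 16.
e_ss = 4/K_v = 4/16 = 0.25.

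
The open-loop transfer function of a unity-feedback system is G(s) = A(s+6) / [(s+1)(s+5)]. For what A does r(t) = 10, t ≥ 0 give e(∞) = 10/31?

No free integrators in G(s): this is a type 0 system.
K_p = lim_{s→0} G(s) = A·6 / (1·5) = 1.2·A.
e_ss = 10/(1 + K_p) = 10/31 ⇒ 1 + 1.2·A = 31 ⇒ A = 25.

25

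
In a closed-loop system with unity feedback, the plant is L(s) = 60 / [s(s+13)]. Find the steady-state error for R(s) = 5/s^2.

System type = 1 (one pole at s=0).
K_v = lim_{s→0} s·L(s) = 60 / (13) = 60/13.
e_ss = 5/K_v = 5/(60/13) = 13/12.

13/12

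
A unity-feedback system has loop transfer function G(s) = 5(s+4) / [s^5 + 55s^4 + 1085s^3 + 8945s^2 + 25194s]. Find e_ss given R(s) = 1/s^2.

1259.7

Factoring s from the denominator leaves a polynomial with constant term 25194, so the system is type 1.
K_v = lim_{s→0} s·G(s) = 5·4 / 25194 = 10/12597.
e_ss = 1/K_v = 1/(10/12597) = 1259.7.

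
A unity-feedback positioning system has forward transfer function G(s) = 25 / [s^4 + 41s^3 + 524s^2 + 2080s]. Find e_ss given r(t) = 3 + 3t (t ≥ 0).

249.6

The denominator has no term below 2080s — 1 pole at s=0, type 1. By superposition:
  • 3: tracked with zero error.
  • 3t: e_ss = 3/K_v with K_v=5/416 → 249.6.
Total e_ss = 249.6.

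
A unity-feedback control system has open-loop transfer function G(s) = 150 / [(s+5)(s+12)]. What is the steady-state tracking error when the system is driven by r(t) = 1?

2/7

System type = 0 (no poles at s=0).
K_p = lim_{s→0} G(s) = 150 / (5·12) = 2.5.
e_ss = 1/(1 + K_p) = 1/3.5 = 2/7.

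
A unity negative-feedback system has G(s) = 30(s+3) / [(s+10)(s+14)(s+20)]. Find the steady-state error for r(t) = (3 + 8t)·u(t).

No free integrators in G(s): this is a type 0 system. Taking each input component in turn:
  • 3: e_ss = 3/(1+K_p) with K_p=9/280 → 840/289.
  • 8t: a type-0 system cannot track it, e_ss → ∞.
The unbounded component dominates.

infinity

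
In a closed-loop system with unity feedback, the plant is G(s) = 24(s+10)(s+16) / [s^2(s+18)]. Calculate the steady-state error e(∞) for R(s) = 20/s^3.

3/32

G(s) has two factors of s in the denominator, so the system is type 2.
K_a = lim_{s→0} s^2·G(s) = 24·10·16 / (18) = 640/3.
r(t) = 10t^2 gives R(s) = 20/s^3.
e_ss = 20/K_a = 20/(640/3) = 3/32.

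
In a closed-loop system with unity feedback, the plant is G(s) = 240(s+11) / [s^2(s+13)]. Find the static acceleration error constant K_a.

2640/13

The open loop has two poles at the origin → type 2 system.
K_a = lim_{s→0} s^2·G(s) = 240·11 / (13) = 2640/13.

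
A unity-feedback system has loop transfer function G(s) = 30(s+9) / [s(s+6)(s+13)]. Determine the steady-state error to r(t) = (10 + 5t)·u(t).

13/9

The open loop has one pole at the origin → type 1 system. By superposition:
  • 10: tracked with zero error.
  • 5t: e_ss = 5/K_v with K_v=45/13 → 13/9.
Total e_ss = 13/9.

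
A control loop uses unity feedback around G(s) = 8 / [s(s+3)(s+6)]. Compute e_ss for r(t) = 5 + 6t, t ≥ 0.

13.5

G(s) has one factor of s in the denominator, so the system is type 1. Treating each term separately:
  • 5: tracked with zero error.
  • 6t: e_ss = 6/K_v with K_v=4/9 → 13.5.
Total e_ss = 13.5.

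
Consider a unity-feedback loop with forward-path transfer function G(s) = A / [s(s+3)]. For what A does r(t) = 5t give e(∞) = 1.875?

System type = 1 (one pole at s=0).
K_v = lim_{s→0} s·G(s) = A / (3) = (1/3)·A.
e_ss = 5/K_v = 1.875 ⇒ K_v = 8/3 ⇒ A = (8/3)/(1/3) = 8.

8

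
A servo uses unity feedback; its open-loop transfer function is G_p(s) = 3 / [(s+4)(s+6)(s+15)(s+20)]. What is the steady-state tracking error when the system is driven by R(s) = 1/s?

The open loop has no poles at the origin → type 0 system.
K_p = lim_{s→0} G_p(s) = 3 / (4·6·15·20) = 1/2400.
e_ss = 1/(1 + K_p) = 1/(2401/2400) = 2400/2401.

2400/2401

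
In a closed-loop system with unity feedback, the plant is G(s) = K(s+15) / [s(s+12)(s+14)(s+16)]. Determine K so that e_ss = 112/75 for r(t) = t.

The open loop has one pole at the origin → type 1 system.
K_v = lim_{s→0} s·G(s) = K·15 / (12·14·16) = (5/896)·K.
e_ss = 1/K_v = 112/75 ⇒ K_v = 75/112 ⇒ K = (75/112)/(5/896) = 120.

120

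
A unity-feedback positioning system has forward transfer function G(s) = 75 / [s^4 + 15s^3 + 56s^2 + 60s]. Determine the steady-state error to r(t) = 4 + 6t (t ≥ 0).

Lowest-order denominator term is 60s, so the open loop has 1 pole at the origin → type 1 system. By superposition:
  • 4: tracked with zero error.
  • 6t: e_ss = 6/K_v with K_v=1.25 → 4.8.
Total e_ss = 4.8.

4.8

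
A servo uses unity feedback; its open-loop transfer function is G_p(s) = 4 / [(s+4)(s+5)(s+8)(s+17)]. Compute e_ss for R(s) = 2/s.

The open loop has no poles at the origin → type 0 system.
K_p = lim_{s→0} G_p(s) = 4 / (4·5·8·17) = 1/680.
e_ss = 2/(1 + K_p) = 2/(681/680) = 1360/681.

1360/681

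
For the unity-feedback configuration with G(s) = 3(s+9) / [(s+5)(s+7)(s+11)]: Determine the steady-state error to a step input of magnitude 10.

G(s) has no factors of s in the denominator, so the system is type 0.
K_p = lim_{s→0} G(s) = 3·9 / (5·7·11) = 27/385.
e_ss = 10/(1 + K_p) = 10/(412/385) = 1925/206.

1925/206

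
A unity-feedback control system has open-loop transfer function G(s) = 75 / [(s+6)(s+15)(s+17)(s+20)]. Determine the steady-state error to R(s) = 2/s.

No free integrators in G(s): this is a type 0 system.
K_p = lim_{s→0} G(s) = 75 / (6·15·17·20) = 1/408.
e_ss = 2/(1 + K_p) = 2/(409/408) = 816/409.

816/409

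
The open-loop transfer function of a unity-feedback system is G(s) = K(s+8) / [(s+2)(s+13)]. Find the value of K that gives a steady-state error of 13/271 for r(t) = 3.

No free integrators in G(s): this is a type 0 system.
K_p = lim_{s→0} G(s) = K·8 / (2·13) = (4/13)·K.
e_ss = 3/(1 + K_p) = 13/271 ⇒ 1 + (4/13)·K = 813/13 ⇒ K = 200.

200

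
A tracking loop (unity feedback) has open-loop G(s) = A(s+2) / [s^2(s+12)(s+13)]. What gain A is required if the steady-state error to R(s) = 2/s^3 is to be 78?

Two free integrators in G(s): this is a type 2 system.
K_a = lim_{s→0} s^2·G(s) = A·2 / (12·13) = (1/78)·A.
e_ss = 2/K_a = 78 ⇒ K_a = 1/39 ⇒ A = (1/39)/(1/78) = 2.

2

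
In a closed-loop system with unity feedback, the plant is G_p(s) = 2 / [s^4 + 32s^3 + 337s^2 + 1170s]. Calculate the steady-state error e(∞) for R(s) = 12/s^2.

Factoring s from the denominator leaves a polynomial with constant term 1170, so the system is type 1.
K_v = lim_{s→0} s·G_p(s) = 2 / 1170 = 1/585.
e_ss = 12/K_v = 12/(1/585) = 7020.

7020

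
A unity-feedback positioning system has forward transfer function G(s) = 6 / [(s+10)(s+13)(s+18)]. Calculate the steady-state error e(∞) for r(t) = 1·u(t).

No free integrators in G(s): this is a type 0 system.
K_p = lim_{s→0} G(s) = 6 / (10·13·18) = 1/390.
e_ss = 1/(1 + K_p) = 1/(391/390) = 390/391.

390/391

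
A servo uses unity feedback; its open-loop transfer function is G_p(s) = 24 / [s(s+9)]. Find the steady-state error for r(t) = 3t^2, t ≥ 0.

infinity

G_p(s) has one factor of s in the denominator, so the system is type 1.
K_a = lim_{s→0} s^2·G_p(s) = 0; the steady-state error to this parabolic input grows without bound.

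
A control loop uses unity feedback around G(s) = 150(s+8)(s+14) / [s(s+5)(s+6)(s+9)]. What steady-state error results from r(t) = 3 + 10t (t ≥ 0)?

One free integrator in G(s): this is a type 1 system. Taking each input component in turn:
  • 3: tracked with zero error.
  • 10t: e_ss = 10/K_v with K_v=560/9 → 9/56.
Total e_ss = 9/56.

9/56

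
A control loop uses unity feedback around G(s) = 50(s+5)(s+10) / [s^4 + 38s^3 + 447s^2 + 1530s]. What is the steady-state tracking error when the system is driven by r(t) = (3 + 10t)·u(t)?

6.12

The denominator has no term below 1530s — 1 pole at s=0, type 1. Taking each input component in turn:
  • 3: tracked with zero error.
  • 10t: e_ss = 10/K_v with K_v=250/153 → 6.12.
Total e_ss = 6.12.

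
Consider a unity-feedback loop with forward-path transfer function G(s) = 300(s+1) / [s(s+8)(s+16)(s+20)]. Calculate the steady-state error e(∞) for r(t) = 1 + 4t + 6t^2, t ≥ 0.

infinity

G(s) has one factor of s in the denominator, so the system is type 1. Taking each input component in turn:
  • 1: tracked with zero error.
  • 4t: e_ss = 4/K_v with K_v=15/128 → 512/15.
  • 6t^2: a type-1 system cannot track it, e_ss → ∞.
The unbounded component dominates.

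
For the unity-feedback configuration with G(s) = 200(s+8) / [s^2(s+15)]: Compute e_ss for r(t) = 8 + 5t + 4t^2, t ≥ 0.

0.075

The open loop has two poles at the origin → type 2 system. By superposition:
  • 8: tracked with zero error.
  • 5t: tracked with zero error.
  • 4t^2: e_ss = 8/K_a with K_a=320/3 → 0.075.
Total e_ss = 0.075.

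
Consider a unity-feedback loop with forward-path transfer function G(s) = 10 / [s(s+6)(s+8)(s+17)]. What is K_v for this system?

5/408

The open loop has one pole at the origin → type 1 system.
K_v = lim_{s→0} s·G(s) = 10 / (6·8·17) = 5/408.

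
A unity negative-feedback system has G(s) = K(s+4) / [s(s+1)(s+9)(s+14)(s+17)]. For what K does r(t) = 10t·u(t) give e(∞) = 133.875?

40

The open loop has one pole at the origin → type 1 system.
K_v = lim_{s→0} s·G(s) = K·4 / (1·9·14·17) = (2/1071)·K.
e_ss = 10/K_v = 133.875 ⇒ K_v = 80/1071 ⇒ K = (80/1071)/(2/1071) = 40.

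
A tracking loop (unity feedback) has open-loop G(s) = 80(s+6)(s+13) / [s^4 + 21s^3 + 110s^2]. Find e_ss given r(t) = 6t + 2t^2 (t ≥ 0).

The denominator has no term below 110s^2 — 2 poles at s=0, type 2. Taking each input component in turn:
  • 6t: tracked with zero error.
  • 2t^2: e_ss = 4/K_a with K_a=624/11 → 11/156.
Total e_ss = 11/156.

11/156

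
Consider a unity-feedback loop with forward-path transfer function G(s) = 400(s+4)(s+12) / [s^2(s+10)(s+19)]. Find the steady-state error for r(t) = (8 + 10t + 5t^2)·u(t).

19/192

Two free integrators in G(s): this is a type 2 system. By superposition:
  • 8: tracked with zero error.
  • 10t: tracked with zero error.
  • 5t^2: e_ss = 10/K_a with K_a=1920/19 → 19/192.
Total e_ss = 19/192.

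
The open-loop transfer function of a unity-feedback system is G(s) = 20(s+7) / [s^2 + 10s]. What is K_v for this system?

Lowest-order denominator term is 10s, so the open loop has 1 pole at the origin → type 1 system.
K_v = lim_{s→0} s·G(s) = 20·7 / 10 = 14.

14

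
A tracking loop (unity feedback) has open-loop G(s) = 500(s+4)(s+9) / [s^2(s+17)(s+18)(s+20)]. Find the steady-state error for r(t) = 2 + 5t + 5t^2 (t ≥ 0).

3.4

The open loop has two poles at the origin → type 2 system. Taking each input component in turn:
  • 2: tracked with zero error.
  • 5t: tracked with zero error.
  • 5t^2: e_ss = 10/K_a with K_a=50/17 → 3.4.
Total e_ss = 3.4.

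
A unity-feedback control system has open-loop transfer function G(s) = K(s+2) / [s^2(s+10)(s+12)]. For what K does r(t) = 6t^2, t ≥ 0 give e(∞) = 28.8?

G(s) has two factors of s in the denominator, so the system is type 2.
K_a = lim_{s→0} s^2·G(s) = K·2 / (10·12) = (1/60)·K.
e_ss = 12/K_a = 28.8 ⇒ K_a = 5/12 ⇒ K = (5/12)/(1/60) = 25.

25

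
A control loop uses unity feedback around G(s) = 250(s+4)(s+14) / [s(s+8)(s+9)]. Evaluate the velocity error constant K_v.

System type = 1 (one pole at s=0).
K_v = lim_{s→0} s·G(s) = 250·4·14 / (8·9) = 1750/9.

1750/9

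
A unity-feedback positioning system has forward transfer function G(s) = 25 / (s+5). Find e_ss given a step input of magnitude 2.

The open loop has no poles at the origin → type 0 system.
K_p = lim_{s→0} G(s) = 25 / (5) = 5.
e_ss = 2/(1 + K_p) = 2/6 = 1/3.

1/3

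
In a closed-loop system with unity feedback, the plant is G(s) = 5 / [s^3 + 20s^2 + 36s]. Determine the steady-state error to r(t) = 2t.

14.4

Lowest-order denominator term is 36s, so the open loop has 1 pole at the origin → type 1 system.
K_v = lim_{s→0} s·G(s) = 5 / 36 = 5/36.
e_ss = 2/K_v = 2/(5/36) = 14.4.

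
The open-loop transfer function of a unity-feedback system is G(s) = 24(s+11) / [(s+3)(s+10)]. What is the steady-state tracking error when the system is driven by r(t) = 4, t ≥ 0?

20/49

The open loop has no poles at the origin → type 0 system.
K_p = lim_{s→0} G(s) = 24·11 / (3·10) = 8.8.
e_ss = 4/(1 + K_p) = 4/9.8 = 20/49.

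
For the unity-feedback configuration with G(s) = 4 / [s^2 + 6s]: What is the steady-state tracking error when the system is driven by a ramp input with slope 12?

18

The denominator has no term below 6s — 1 pole at s=0, type 1.
K_v = lim_{s→0} s·G(s) = 4 / 6 = 2/3.
e_ss = 12/K_v = 12/(2/3) = 18.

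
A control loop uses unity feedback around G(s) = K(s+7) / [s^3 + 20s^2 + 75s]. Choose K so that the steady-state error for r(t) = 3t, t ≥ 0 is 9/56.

The denominator has no term below 75s — 1 pole at s=0, type 1.
K_v = lim_{s→0} s·G(s) = K·7 / 75 = (7/75)·K.
e_ss = 3/K_v = 9/56 ⇒ K_v = 56/3 ⇒ K = (56/3)/(7/75) = 200.

200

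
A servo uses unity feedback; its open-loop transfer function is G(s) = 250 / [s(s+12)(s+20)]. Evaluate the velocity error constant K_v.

G(s) has one factor of s in the denominator, so the system is type 1.
K_v = lim_{s→0} s·G(s) = 250 / (12·20) = 25/24.

25/24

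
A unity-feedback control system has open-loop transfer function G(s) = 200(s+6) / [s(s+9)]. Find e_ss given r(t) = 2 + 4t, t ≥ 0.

0.03

The open loop has one pole at the origin → type 1 system. Treating each term separately:
  • 2: tracked with zero error.
  • 4t: e_ss = 4/K_v with K_v=400/3 → 0.03.
Total e_ss = 0.03.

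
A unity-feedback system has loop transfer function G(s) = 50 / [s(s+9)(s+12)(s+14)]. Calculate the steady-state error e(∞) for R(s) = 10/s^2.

302.4

One free integrator in G(s): this is a type 1 system.
K_v = lim_{s→0} s·G(s) = 50 / (9·12·14) = 25/756.
e_ss = 10/K_v = 10/(25/756) = 302.4.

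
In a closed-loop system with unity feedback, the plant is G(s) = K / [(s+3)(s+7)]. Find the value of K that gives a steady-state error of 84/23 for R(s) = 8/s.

25

G(s) has no factors of s in the denominator, so the system is type 0.
K_p = lim_{s→0} G(s) = K / (3·7) = (1/21)·K.
e_ss = 8/(1 + K_p) = 84/23 ⇒ 1 + (1/21)·K = 46/21 ⇒ K = 25.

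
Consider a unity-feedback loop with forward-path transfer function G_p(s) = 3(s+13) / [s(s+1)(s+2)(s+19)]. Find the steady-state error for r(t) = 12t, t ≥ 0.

One free integrator in G_p(s): this is a type 1 system.
K_v = lim_{s→0} s·G_p(s) = 3·13 / (1·2·19) = 39/38.
e_ss = 12/K_v = 12/(39/38) = 152/13.

152/13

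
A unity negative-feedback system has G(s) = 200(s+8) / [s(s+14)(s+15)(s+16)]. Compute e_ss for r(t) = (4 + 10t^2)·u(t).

System type = 1 (one pole at s=0). Treating each term separately:
  • 4: tracked with zero error.
  • 10t^2: a type-1 system cannot track it, e_ss → ∞.
The unbounded component dominates.

infinity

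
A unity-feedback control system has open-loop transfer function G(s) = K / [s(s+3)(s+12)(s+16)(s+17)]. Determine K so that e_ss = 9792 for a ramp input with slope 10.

10

System type = 1 (one pole at s=0).
K_v = lim_{s→0} s·G(s) = K / (3·12·16·17) = (1/9792)·K.
e_ss = 10/K_v = 9792 ⇒ K_v = 5/4896 ⇒ K = (5/4896)/(1/9792) = 10.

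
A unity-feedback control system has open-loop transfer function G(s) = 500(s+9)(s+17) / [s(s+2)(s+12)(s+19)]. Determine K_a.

0

G(s) has one factor of s in the denominator, so the system is type 1.
K_a = lim_{s→0} s^2·G(s) = 0 (the extra factor of s kills the finite limit).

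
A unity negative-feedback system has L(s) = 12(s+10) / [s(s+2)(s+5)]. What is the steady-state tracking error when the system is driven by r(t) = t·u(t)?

One free integrator in L(s): this is a type 1 system.
K_v = lim_{s→0} s·L(s) = 12·10 / (2·5) = 12.
e_ss = 1/K_v = 1/12.

1/12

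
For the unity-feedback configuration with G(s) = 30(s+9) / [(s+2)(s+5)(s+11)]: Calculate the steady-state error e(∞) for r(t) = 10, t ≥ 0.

The open loop has no poles at the origin → type 0 system.
K_p = lim_{s→0} G(s) = 30·9 / (2·5·11) = 27/11.
e_ss = 10/(1 + K_p) = 10/(38/11) = 55/19.

55/19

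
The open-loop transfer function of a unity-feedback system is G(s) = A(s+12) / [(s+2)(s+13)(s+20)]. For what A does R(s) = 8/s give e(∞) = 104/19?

20

No free integrators in G(s): this is a type 0 system.
K_p = lim_{s→0} G(s) = A·12 / (2·13·20) = (3/130)·A.
e_ss = 8/(1 + K_p) = 104/19 ⇒ 1 + (3/130)·A = 19/13 ⇒ A = 20.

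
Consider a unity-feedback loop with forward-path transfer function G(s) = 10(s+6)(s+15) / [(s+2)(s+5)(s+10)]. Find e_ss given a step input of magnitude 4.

G(s) has no factors of s in the denominator, so the system is type 0.
K_p = lim_{s→0} G(s) = 10·6·15 / (2·5·10) = 9.
e_ss = 4/(1 + K_p) = 4/10 = 0.4.

0.4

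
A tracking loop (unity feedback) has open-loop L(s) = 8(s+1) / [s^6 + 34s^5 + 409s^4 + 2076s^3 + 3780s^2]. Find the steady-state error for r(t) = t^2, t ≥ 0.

945

Lowest-order denominator term is 3780s^2, so the open loop has 2 poles at the origin → type 2 system.
K_a = lim_{s→0} s^2·L(s) = 8·1 / 3780 = 2/945.
r(t) = t^2 gives R(s) = 2/s^3.
e_ss = 2/K_a = 2/(2/945) = 945.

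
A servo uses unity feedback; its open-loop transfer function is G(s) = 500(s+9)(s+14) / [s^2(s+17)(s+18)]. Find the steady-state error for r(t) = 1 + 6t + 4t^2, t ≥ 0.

Two free integrators in G(s): this is a type 2 system. Treating each term separately:
  • 1: tracked with zero error.
  • 6t: tracked with zero error.
  • 4t^2: e_ss = 8/K_a with K_a=3500/17 → 34/875.
Total e_ss = 34/875.

34/875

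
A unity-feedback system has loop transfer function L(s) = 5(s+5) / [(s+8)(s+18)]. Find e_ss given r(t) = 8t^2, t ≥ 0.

No free integrators in L(s): this is a type 0 system.
K_a = lim_{s→0} s^2·L(s) = 0; the steady-state error to this parabolic input grows without bound.

infinity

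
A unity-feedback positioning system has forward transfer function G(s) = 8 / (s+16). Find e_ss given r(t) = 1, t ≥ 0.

2/3

G(s) has no factors of s in the denominator, so the system is type 0.
K_p = lim_{s→0} G(s) = 8 / (16) = 0.5.
e_ss = 1/(1 + K_p) = 1/1.5 = 2/3.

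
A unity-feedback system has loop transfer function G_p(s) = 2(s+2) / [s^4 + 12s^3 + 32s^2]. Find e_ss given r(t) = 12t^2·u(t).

192

Factoring s^2 from the denominator leaves a polynomial with constant term 32, so the system is type 2.
K_a = lim_{s→0} s^2·G_p(s) = 2·2 / 32 = 0.125.
r(t) = 12t^2 gives R(s) = 24/s^3.
e_ss = 24/K_a = 24/0.125 = 192.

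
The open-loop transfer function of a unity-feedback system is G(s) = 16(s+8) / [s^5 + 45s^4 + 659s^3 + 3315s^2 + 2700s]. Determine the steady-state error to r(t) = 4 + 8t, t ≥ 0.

168.75

Factoring s from the denominator leaves a polynomial with constant term 2700, so the system is type 1. Taking each input component in turn:
  • 4: tracked with zero error.
  • 8t: e_ss = 8/K_v with K_v=32/675 → 168.75.
Total e_ss = 168.75.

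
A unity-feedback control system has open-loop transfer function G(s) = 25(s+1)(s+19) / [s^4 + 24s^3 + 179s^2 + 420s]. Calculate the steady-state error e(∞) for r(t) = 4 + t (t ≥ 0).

84/95

Factoring s from the denominator leaves a polynomial with constant term 420, so the system is type 1. Taking each input component in turn:
  • 4: tracked with zero error.
  • t: e_ss = 1/K_v with K_v=95/84 → 84/95.
Total e_ss = 84/95.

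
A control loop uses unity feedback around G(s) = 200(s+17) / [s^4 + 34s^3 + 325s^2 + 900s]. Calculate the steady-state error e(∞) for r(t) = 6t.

27/17

Factoring s from the denominator leaves a polynomial with constant term 900, so the system is type 1.
K_v = lim_{s→0} s·G(s) = 200·17 / 900 = 34/9.
e_ss = 6/K_v = 6/(34/9) = 27/17.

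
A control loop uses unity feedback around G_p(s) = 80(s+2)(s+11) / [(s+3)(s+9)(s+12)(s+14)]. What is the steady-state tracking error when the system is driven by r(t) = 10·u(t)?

No free integrators in G_p(s): this is a type 0 system.
K_p = lim_{s→0} G_p(s) = 80·2·11 / (3·9·12·14) = 220/567.
e_ss = 10/(1 + K_p) = 10/(787/567) = 5670/787.

5670/787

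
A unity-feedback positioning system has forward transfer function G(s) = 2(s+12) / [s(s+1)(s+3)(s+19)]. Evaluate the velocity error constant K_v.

G(s) has one factor of s in the denominator, so the system is type 1.
K_v = lim_{s→0} s·G(s) = 2·12 / (1·3·19) = 8/19.

8/19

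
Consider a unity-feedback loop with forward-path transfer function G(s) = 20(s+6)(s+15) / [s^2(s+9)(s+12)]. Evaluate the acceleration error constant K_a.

System type = 2 (two poles at s=0).
K_a = lim_{s→0} s^2·G(s) = 20·6·15 / (9·12) = 50/3.

50/3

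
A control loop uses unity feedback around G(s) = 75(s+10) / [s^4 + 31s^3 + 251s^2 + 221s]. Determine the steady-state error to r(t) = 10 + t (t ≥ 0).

221/750

The denominator has no term below 221s — 1 pole at s=0, type 1. Treating each term separately:
  • 10: tracked with zero error.
  • t: e_ss = 1/K_v with K_v=750/221 → 221/750.
Total e_ss = 221/750.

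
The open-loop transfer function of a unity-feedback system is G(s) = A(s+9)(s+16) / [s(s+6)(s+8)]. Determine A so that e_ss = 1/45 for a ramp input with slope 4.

60

G(s) has one factor of s in the denominator, so the system is type 1.
K_v = lim_{s→0} s·G(s) = A·9·16 / (6·8) = 3·A.
e_ss = 4/K_v = 1/45 ⇒ K_v = 180 ⇒ A = 180/3 = 60.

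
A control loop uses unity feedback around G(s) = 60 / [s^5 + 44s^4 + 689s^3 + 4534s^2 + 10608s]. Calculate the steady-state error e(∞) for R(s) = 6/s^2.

1060.8

Lowest-order denominator term is 10608s, so the open loop has 1 pole at the origin → type 1 system.
K_v = lim_{s→0} s·G(s) = 60 / 10608 = 5/884.
e_ss = 6/K_v = 6/(5/884) = 1060.8.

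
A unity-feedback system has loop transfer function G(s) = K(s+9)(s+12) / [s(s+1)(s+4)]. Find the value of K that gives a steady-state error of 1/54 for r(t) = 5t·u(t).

System type = 1 (one pole at s=0).
K_v = lim_{s→0} s·G(s) = K·9·12 / (1·4) = 27·K.
e_ss = 5/K_v = 1/54 ⇒ K_v = 270 ⇒ K = 270/27 = 10.

10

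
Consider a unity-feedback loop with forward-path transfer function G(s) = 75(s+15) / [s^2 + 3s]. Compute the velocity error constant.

375

Factoring s from the denominator leaves a polynomial with constant term 3, so the system is type 1.
K_v = lim_{s→0} s·G(s) = 75·15 / 3 = 375.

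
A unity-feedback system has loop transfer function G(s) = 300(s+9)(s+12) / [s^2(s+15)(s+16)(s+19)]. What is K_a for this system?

System type = 2 (two poles at s=0).
K_a = lim_{s→0} s^2·G(s) = 300·9·12 / (15·16·19) = 135/19.

135/19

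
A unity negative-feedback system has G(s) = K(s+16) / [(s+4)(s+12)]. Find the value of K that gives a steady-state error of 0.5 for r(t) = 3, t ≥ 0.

15

The open loop has no poles at the origin → type 0 system.
K_p = lim_{s→0} G(s) = K·16 / (4·12) = (1/3)·K.
e_ss = 3/(1 + K_p) = 0.5 ⇒ 1 + (1/3)·K = 6 ⇒ K = 15.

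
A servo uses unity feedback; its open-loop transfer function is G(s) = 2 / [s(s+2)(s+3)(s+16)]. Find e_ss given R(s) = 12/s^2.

One free integrator in G(s): this is a type 1 system.
K_v = lim_{s→0} s·G(s) = 2 / (2·3·16) = 1/48.
e_ss = 12/K_v = 12/(1/48) = 576.

576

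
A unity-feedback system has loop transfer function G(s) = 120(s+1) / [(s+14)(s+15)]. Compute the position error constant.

System type = 0 (no poles at s=0).
K_p = lim_{s→0} G(s) = 120·1 / (14·15) = 4/7.

4/7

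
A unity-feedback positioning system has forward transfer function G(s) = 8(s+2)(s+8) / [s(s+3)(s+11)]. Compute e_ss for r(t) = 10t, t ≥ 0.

System type = 1 (one pole at s=0).
K_v = lim_{s→0} s·G(s) = 8·2·8 / (3·11) = 128/33.
e_ss = 10/K_v = 10/(128/33) = 165/64.

165/64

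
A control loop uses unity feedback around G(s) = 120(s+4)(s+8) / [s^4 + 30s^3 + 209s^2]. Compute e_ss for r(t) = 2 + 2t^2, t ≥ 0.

Lowest-order denominator term is 209s^2, so the open loop has 2 poles at the origin → type 2 system. Treating each term separately:
  • 2: tracked with zero error.
  • 2t^2: e_ss = 4/K_a with K_a=3840/209 → 209/960.
Total e_ss = 209/960.

209/960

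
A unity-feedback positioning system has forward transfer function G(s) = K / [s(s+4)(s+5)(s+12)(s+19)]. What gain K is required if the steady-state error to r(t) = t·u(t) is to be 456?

10

The open loop has one pole at the origin → type 1 system.
K_v = lim_{s→0} s·G(s) = K / (4·5·12·19) = (1/4560)·K.
e_ss = 1/K_v = 456 ⇒ K_v = 1/456 ⇒ K = (1/456)/(1/4560) = 10.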